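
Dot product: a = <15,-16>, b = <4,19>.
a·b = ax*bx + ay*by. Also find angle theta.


a·b = 15*4 - 16*19 = 60 - 304 = -244
|a| = sqrt(225+256) = 21.9317
|b| = sqrt(16+361) = 19.4165
cos(theta) = -244/(sqrt(481)*sqrt(377)) = -244/sqrt(181337) = -0.572989
theta = arccos(-244/sqrt(181337)) = 124.9590 degrees

a·b = -244, theta = 124.9590 deg


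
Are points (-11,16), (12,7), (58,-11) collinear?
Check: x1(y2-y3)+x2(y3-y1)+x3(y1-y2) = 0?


-11*(7+ 11) + 12*(-11-16) + 58*(16-7)
= -198 - 324 + 522 = 0

Yes, collinear (determinant = 0)


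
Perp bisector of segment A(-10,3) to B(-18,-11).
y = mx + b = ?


Midpoint = (-14, -4)
Slope of AB = dy/dx = -14/(-8) = 1.7500
Perp slope = -dx/dy = -8/14 = -0.5714
b = My - (perp slope)*Mx = -4 + (-8*(-14))/(-14) = -4 - 8.0000 = -12.0000

y = -0.5714x - 12.0000


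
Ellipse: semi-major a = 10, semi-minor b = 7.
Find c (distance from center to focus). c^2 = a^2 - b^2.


c^2 = 10^2 - 7^2 = 100 - 49 = 51
c = sqrt(51) = 7.1414

c = 7.1414


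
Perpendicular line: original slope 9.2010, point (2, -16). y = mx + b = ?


Perpendicular slope = -1/m1 = -1/9.2010 = -0.1087
b2 = y0 - m2*x0 = -16 + 2/9.2010 = -16 + 0.2174 = -15.7826

y = -0.1087x - 15.7826


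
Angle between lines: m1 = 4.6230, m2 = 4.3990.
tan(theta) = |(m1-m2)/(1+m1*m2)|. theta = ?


m1-m2 = 0.224
1+m1*m2 = 21.336577
tan(theta) = |0.224/21.336577| = 0.010498
theta = arctan(|0.224/21.336577|) = 0.6015 degrees (acute angle)

0.6015 degrees


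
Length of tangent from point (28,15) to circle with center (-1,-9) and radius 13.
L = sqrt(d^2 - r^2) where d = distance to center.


d = sqrt((28+ 1)^2 + (15+ 9)^2) = sqrt(841+576) = 37.6431
L = sqrt(1417.0000 - 169) = sqrt(1248.0000) = 35.3270

35.3270


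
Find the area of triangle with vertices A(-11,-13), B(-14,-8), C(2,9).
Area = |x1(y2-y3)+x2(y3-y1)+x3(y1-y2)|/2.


-11*(-8-9) = 187
-14*(9+ 13) = -308
2*(-13+ 8) = -10
sum = -131
Area = |-131|/2 = 65.5000

65.5000 sq units


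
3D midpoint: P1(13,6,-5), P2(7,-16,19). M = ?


Mx = (13+7)/2 = 10.0000
My = (6- 16)/2 = -5.0000
Mz = (-5+19)/2 = 7.0000

M = (10.0000, -5.0000, 7.0000)


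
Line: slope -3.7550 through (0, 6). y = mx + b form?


y - 6 = -3.7550(x - 0)
y = -3.7550x + 6 + 3.7550*0
y = -3.7550x + 6.0000

y = -3.7550x + 6.0000


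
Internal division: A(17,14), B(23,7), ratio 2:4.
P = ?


Px = (2*23 + 4*17)/6 = 114/6 = 19.0000
Py = (2*7 + 4*14)/6 = 70/6 = 11.6667

P = (19.0000, 11.6667)


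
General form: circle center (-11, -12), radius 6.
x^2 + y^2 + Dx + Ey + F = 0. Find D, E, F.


(x+ 11)^2 + (y+ 12)^2 = 6^2
D = -2h = 22, E = -2k = 24
F = h^2+k^2-r^2 = 121+144-36 = 229

D = 22, E = 24, F = 229


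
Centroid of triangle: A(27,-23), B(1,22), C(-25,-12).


Gx = (27+1- 25)/3 = 3/3 = 1.0000
Gy = (-23+22- 12)/3 = -13/3 = -4.3333

G = (1.0000, -4.3333)


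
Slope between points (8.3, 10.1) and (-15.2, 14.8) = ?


dy = 14.8 - 10.1 = 4.7
dx = -15.2 - 8.3 = -23.5
m = 4.7/(-23.5) = -0.2000

m = -0.2000


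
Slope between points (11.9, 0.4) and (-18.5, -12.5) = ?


dy = -12.5 - 0.4 = -12.9
dx = -18.5 - 11.9 = -30.4
m = -12.9/(-30.4) = 0.4243

m = 0.4243


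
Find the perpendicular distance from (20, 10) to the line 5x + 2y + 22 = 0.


|5*20 + 2*10 + 22| = |142| = 142
sqrt(25 + 4) = sqrt(29) = 5.3852
d = 142/sqrt(29) = 26.3687

26.3687


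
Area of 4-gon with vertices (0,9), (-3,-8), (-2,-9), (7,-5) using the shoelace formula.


sum(xi*y_{i+1}) = 0*(-8) - 3*(-9) - 2*(-5) + 7*9 = 100
sum(yi*x_{i+1}) = 9*(-3) - 8*(-2) - 9*7 - 5*0 = -74
Area = |100 + 74|/2 = 174/2 = 87.0000

87.0000 sq units


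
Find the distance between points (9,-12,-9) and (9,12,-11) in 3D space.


dx=0, dy=24, dz=-2
d = sqrt(0+576+4) = sqrt(580) = 24.0832

24.0832


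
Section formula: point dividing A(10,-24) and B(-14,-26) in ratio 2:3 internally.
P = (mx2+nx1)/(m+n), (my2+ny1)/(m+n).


Px = (2*(-14) + 3*10)/5 = 2/5 = 0.4000
Py = (2*(-26) + 3*(-24))/5 = -124/5 = -24.8000

P = (0.4000, -24.8000)


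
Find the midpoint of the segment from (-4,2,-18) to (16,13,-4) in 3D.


Mx = (-4+16)/2 = 6.0000
My = (2+13)/2 = 7.5000
Mz = (-18- 4)/2 = -11.0000

M = (6.0000, 7.5000, -11.0000)


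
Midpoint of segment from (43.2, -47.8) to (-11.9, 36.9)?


Mx = (43.2 - 11.9)/2 = 31.3/2 = 15.6500
My = (-47.8 + 36.9)/2 = -10.9/2 = -5.4500

(15.6500, -5.4500)


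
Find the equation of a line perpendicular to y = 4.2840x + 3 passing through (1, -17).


Perpendicular slope = -1/m1 = -1/4.2840 = -0.2334
b2 = y0 - m2*x0 = -17 + 1/4.2840 = -17 + 0.2334 = -16.7666

y = -0.2334x - 16.7666


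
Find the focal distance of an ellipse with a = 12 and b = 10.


c^2 = 12^2 - 10^2 = 144 - 100 = 44
c = sqrt(44) = 6.6332

c = 6.6332


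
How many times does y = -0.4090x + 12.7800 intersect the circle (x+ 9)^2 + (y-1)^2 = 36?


Substitute y = -0.4090x + 12.7800: (x+ 9)^2 + (-0.4090x+12.7800-1)^2 = 36
Expand to Ax^2 + Bx + C = 0, where b-k = 11.78
A = 1+m^2 = 1.167281
B = 2(m(b-k) - h) = 2(-0.4090*11.78 + 9) = 8.36396
C = h^2 + (b-k)^2 - r^2 = 81 + 138.7684 - 36 = 183.7684
disc = B^2-4AC = 69.9558 - 858.0374 = -788.0816
disc < 0

0 intersection points


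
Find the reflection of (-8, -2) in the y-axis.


Reflection rule for y-axis: (-x, y)
(-8, -2) -> (8, -2)

(8, -2)


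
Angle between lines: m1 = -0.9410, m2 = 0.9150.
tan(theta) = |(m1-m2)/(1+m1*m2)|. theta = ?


m1-m2 = -1.856
1+m1*m2 = 0.138985
tan(theta) = |-1.856/0.138985| = 13.353959
theta = arctan(|-1.856/0.138985|) = 85.7174 degrees (acute angle)

85.7174 degrees


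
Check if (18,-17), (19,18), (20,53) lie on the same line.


18*(18-53) + 19*(53+ 17) + 20*(-17-18)
= -630 + 1330 - 700 = 0

Yes, collinear (determinant = 0)


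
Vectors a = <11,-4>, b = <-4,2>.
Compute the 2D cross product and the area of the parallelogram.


cross = 11*2 + 4*(-4) = 22 - 16 = 6
Parallelogram area = |6| = 6

cross = 6, parallelogram area = 6


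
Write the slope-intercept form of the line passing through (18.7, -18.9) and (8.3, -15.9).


m = (3)/(-10.4) = -0.2885
b = y1 - m*x1 = -18.9 - (3*18.7)/(-10.4) = -18.9 + 5.3942 = -13.5058

y = -0.2885x - 13.5058


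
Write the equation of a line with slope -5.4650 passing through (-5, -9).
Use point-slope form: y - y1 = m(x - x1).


y + 9 = -5.4650(x + 5)
y = -5.4650x - 9 + 5.4650*(-5)
y = -5.4650x - 36.3250

y = -5.4650x - 36.3250


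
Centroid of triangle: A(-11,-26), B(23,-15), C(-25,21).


Gx = (-11+23- 25)/3 = -13/3 = -4.3333
Gy = (-26- 15+21)/3 = -20/3 = -6.6667

G = (-4.3333, -6.6667)


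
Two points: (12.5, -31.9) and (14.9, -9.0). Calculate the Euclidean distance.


dx = 14.9 - 12.5 = 2.4
dy = -9.0 + 31.9 = 22.9
d = sqrt(5.76 + 524.41) = sqrt(530.17) = 23.0254

23.0254


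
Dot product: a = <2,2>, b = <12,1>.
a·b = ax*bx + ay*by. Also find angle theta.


a·b = 2*12 + 2*1 = 24 + 2 = 26
|a| = sqrt(4+4) = 2.8284
|b| = sqrt(144+1) = 12.0416
cos(theta) = 26/(sqrt(8)*sqrt(145)) = 26/sqrt(1160) = 0.763386
theta = arccos(26/sqrt(1160)) = 40.2364 degrees

a·b = 26, theta = 40.2364 deg


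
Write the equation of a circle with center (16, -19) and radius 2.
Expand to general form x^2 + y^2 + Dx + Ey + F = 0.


(x-16)^2 + (y+ 19)^2 = 2^2
D = -2h = -32, E = -2k = 38
F = h^2+k^2-r^2 = 256+361-4 = 613

x^2 + y^2 - 32x + 38y + 613 = 0


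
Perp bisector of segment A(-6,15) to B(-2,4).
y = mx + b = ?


Midpoint = (-4, 9.5)
Slope of AB = dy/dx = -11/4 = -2.7500
Perp slope = -dx/dy = 4/11 = 0.3636
b = My - (perp slope)*Mx = 9.5 + (4*(-4))/(-11) = 9.5 + 1.4545 = 10.9545

y = 0.3636x + 10.9545


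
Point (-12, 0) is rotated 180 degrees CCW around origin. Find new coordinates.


cos(180) = -1, sin(180) = 0
x' = -12*(-1) - 0*0 = 12
y' = -12*0 + 0*(-1) = 0

(12, 0)


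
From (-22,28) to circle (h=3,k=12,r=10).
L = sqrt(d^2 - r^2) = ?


d = sqrt((-22-3)^2 + (28-12)^2) = sqrt(625+256) = 29.6816
L = sqrt(881.0000 - 100) = sqrt(781.0000) = 27.9464

27.9464


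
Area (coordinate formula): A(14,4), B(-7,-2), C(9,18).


14*(-2-18) = -280
-7*(18-4) = -98
9*(4+ 2) = 54
sum = -324
Area = |-324|/2 = 162.0000

162.0000 sq units


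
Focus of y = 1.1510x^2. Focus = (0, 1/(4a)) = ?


a = 1.1510
4a = 4.6040
focus = (0, 1/4.6040) = (0, 0.2172)

Focus = (0, 0.2172)


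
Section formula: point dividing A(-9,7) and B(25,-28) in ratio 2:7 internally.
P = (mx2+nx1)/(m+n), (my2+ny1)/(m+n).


Px = (2*25 + 7*(-9))/9 = -13/9 = -1.4444
Py = (2*(-28) + 7*7)/9 = -7/9 = -0.7778

P = (-1.4444, -0.7778)


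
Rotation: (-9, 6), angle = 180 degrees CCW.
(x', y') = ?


cos(180) = -1, sin(180) = 0
x' = -9*(-1) - 6*0 = 9
y' = -9*0 + 6*(-1) = -6

(9, -6)


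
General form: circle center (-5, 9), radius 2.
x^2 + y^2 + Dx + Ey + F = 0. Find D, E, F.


(x+ 5)^2 + (y-9)^2 = 2^2
D = -2h = 10, E = -2k = -18
F = h^2+k^2-r^2 = 25+81-4 = 102

D = 10, E = -18, F = 102


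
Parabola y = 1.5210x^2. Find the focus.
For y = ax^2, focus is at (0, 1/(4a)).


a = 1.5210
4a = 6.0840
focus = (0, 1/6.0840) = (0, 0.1644)

Focus = (0, 0.1644)


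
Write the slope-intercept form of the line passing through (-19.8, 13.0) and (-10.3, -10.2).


m = (-23.2)/(9.5) = -2.4421
b = y1 - m*x1 = 13.0 - (-23.2*(-19.8))/(9.5) = 13.0 - 48.3537 = -35.3537

y = -2.4421x - 35.3537


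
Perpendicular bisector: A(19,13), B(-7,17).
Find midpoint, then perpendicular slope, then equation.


Midpoint = (6, 15)
Slope of AB = dy/dx = 4/(-26) = -0.1538
Perp slope = -dx/dy = 26/4 = 6.5000
b = My - (perp slope)*Mx = 15 + (-26*6)/4 = 15 - 39.0000 = -24.0000

y = 6.5000x - 24.0000


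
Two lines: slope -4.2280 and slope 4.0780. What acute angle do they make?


m1-m2 = -8.306
1+m1*m2 = -16.241784
tan(theta) = |-8.306/(-16.241784)| = 0.511397
theta = arctan(|-8.306/(-16.241784)|) = 27.0851 degrees (acute angle)

27.0851 degrees


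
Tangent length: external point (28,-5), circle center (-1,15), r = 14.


d = sqrt((28+ 1)^2 + (-5-15)^2) = sqrt(841+400) = 35.2278
L = sqrt(1241.0000 - 196) = sqrt(1045.0000) = 32.3265

32.3265


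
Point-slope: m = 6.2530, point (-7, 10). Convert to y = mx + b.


y - 10 = 6.2530(x + 7)
y = 6.2530x + 10 - 6.2530*(-7)
y = 6.2530x + 53.7710

y = 6.2530x + 53.7710


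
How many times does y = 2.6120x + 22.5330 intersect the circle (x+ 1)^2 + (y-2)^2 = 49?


Substitute y = 2.6120x + 22.5330: (x+ 1)^2 + (2.6120x+22.5330-2)^2 = 49
Expand to Ax^2 + Bx + C = 0, where b-k = 20.533
A = 1+m^2 = 7.822544
B = 2(m(b-k) - h) = 2(2.6120*20.533 + 1) = 109.264392
C = h^2 + (b-k)^2 - r^2 = 1 + 421.604089 - 49 = 373.604089
disc = B^2-4AC = 11938.7074 - 11690.1377 = 248.5697
disc > 0

2 intersection points


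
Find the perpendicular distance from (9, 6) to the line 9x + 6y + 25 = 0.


|9*9 + 6*6 + 25| = |142| = 142
sqrt(81 + 36) = sqrt(117) = 10.8167
d = 142/sqrt(117) = 13.1279

13.1279


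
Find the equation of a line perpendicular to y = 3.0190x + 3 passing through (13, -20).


Perpendicular slope = -1/m1 = -1/3.0190 = -0.3312
b2 = y0 - m2*x0 = -20 + 13/3.0190 = -20 + 4.3061 = -15.6939

y = -0.3312x - 15.6939


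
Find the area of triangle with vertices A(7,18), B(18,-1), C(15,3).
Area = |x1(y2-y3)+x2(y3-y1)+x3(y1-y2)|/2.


7*(-1-3) = -28
18*(3-18) = -270
15*(18+ 1) = 285
sum = -13
Area = |-13|/2 = 6.5000

6.5000 sq units


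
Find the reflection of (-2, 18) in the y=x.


Reflection rule for y=x: (y, x)
(-2, 18) -> (18, -2)

(18, -2)


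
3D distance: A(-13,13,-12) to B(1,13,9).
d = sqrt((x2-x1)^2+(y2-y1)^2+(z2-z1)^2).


dx=14, dy=0, dz=21
d = sqrt(196+0+441) = sqrt(637) = 25.2389

25.2389


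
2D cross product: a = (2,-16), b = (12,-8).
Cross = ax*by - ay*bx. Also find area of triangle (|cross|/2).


cross = 2*(-8) + 16*12 = -16 + 192 = 176
Triangle area = |176|/2 = 176/2 = 88.0000

cross = 176, triangle area = 88.0000


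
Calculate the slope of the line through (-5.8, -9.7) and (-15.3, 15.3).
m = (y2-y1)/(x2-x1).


dy = 15.3 + 9.7 = 25.0
dx = -15.3 + 5.8 = -9.5
m = 25.0/(-9.5) = -2.6316

m = -2.6316


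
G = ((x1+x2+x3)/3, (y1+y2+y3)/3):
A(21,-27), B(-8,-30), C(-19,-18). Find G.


Gx = (21- 8- 19)/3 = -6/3 = -2.0000
Gy = (-27- 30- 18)/3 = -75/3 = -25.0000

G = (-2.0000, -25.0000)


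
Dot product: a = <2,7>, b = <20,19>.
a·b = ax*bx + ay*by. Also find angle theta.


a·b = 2*20 + 7*19 = 40 + 133 = 173
|a| = sqrt(4+49) = 7.2801
|b| = sqrt(400+361) = 27.5862
cos(theta) = 173/(sqrt(53)*sqrt(761)) = 173/sqrt(40333) = 0.861422
theta = arccos(173/sqrt(40333)) = 30.5234 degrees

a·b = 173, theta = 30.5234 deg


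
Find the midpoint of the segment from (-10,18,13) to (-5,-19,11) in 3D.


Mx = (-10- 5)/2 = -7.5000
My = (18- 19)/2 = -0.5000
Mz = (13+11)/2 = 12.0000

M = (-7.5000, -0.5000, 12.0000)


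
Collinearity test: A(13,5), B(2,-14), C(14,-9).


13*(-14+ 9) + 2*(-9-5) + 14*(5+ 14)
= -65 - 28 + 266 = 173

No, not collinear (determinant = 173)


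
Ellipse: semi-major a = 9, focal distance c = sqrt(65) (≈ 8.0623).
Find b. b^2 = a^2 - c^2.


b^2 = 9^2 - (sqrt(65))^2 = 81 - 65 = 16
b = sqrt(16) = 4

b = 4


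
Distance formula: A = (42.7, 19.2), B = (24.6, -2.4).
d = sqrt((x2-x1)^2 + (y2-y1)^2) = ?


dx = 24.6 - 42.7 = -18.1
dy = -2.4 - 19.2 = -21.6
d = sqrt(327.61 + 466.56) = sqrt(794.17) = 28.1810

28.1810


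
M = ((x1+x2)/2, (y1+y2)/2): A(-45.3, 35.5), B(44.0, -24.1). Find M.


Mx = (-45.3 + 44.0)/2 = -1.3/2 = -0.6500
My = (35.5 - 24.1)/2 = 11.4/2 = 5.7000

(-0.6500, 5.7000)


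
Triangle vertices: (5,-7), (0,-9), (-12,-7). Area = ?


5*(-9+ 7) = -10
0*(-7+ 7) = 0
-12*(-7+ 9) = -24
sum = -34
Area = |-34|/2 = 17.0000

17.0000 sq units


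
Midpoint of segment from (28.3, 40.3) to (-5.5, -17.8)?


Mx = (28.3 - 5.5)/2 = 22.8/2 = 11.4000
My = (40.3 - 17.8)/2 = 22.5/2 = 11.2500

(11.4000, 11.2500)


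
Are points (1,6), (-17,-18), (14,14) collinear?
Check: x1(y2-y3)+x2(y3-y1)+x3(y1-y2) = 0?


1*(-18-14) - 17*(14-6) + 14*(6+ 18)
= -32 - 136 + 336 = 168

No, not collinear (determinant = 168)


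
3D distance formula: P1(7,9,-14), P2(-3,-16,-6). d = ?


dx=-10, dy=-25, dz=8
d = sqrt(100+625+64) = sqrt(789) = 28.0891

28.0891


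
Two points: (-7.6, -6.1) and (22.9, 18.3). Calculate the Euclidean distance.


dx = 22.9 + 7.6 = 30.5
dy = 18.3 + 6.1 = 24.4
d = sqrt(930.25 + 595.36) = sqrt(1525.61) = 39.0591

39.0591


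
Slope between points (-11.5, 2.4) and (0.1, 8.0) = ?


dy = 8.0 - 2.4 = 5.6
dx = 0.1 + 11.5 = 11.6
m = 5.6/11.6 = 0.4828

m = 0.4828


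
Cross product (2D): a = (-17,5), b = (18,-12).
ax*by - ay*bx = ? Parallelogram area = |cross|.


cross = -17*(-12) - 5*18 = 204 - 90 = 114
Parallelogram area = |114| = 114

cross = 114, parallelogram area = 114


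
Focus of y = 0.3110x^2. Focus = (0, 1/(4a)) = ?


a = 0.3110
4a = 1.2440
focus = (0, 1/1.2440) = (0, 0.8039)

Focus = (0, 0.8039)


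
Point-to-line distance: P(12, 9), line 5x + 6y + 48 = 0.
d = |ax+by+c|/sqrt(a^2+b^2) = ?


|5*12 + 6*9 + 48| = |162| = 162
sqrt(25 + 36) = sqrt(61) = 7.8102
d = 162/sqrt(61) = 20.7420

20.7420


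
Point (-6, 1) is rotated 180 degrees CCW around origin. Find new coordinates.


cos(180) = -1, sin(180) = 0
x' = -6*(-1) - 1*0 = 6
y' = -6*0 + 1*(-1) = -1

(6, -1)


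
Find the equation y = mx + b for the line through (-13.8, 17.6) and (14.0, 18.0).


m = (0.4)/(27.8) = 0.0144
b = y1 - m*x1 = 17.6 - (0.4*(-13.8))/(27.8) = 17.6 + 0.1986 = 17.7986

y = 0.0144x + 17.7986


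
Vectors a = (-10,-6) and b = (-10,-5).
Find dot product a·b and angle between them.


a·b = -10*(-10) - 6*(-5) = 100 + 30 = 130
|a| = sqrt(100+36) = 11.6619
|b| = sqrt(100+25) = 11.1803
cos(theta) = 130/(sqrt(136)*sqrt(125)) = 130/sqrt(17000) = 0.997054
theta = arccos(130/sqrt(17000)) = 4.3987 degrees

a·b = 130, theta = 4.3987 deg


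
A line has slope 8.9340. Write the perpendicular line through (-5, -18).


Perpendicular slope = -1/m1 = -1/8.9340 = -0.1119
b2 = y0 - m2*x0 = -18 - 5/8.9340 = -18 - 0.5597 = -18.5597

y = -0.1119x - 18.5597


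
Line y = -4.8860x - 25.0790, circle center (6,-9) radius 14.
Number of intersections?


Substitute y = -4.8860x - 25.0790: (x-6)^2 + (-4.8860x- 25.0790+ 9)^2 = 196
Expand to Ax^2 + Bx + C = 0, where b-k = -16.079
A = 1+m^2 = 24.872996
B = 2(m(b-k) - h) = 2(-4.8860*(-16.079) - 6) = 145.123988
C = h^2 + (b-k)^2 - r^2 = 36 + 258.534241 - 196 = 98.534241
disc = B^2-4AC = 21060.9719 - 9803.3671 = 11257.6048
disc > 0

2 intersection points


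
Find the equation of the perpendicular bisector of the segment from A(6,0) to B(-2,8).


Midpoint = (2, 4)
Slope of AB = dy/dx = 8/(-8) = -1.0000
Perp slope = -dx/dy = 8/8 = 1.0000
b = My - (perp slope)*Mx = 4 + (-8*2)/8 = 4 - 2.0000 = 2.0000

y = 1.0000x + 2.0000


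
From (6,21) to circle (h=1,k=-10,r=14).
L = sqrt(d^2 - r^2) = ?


d = sqrt((6-1)^2 + (21+ 10)^2) = sqrt(25+961) = 31.4006
L = sqrt(986.0000 - 196) = sqrt(790.0000) = 28.1069

28.1069


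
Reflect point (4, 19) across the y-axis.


Reflection rule for y-axis: (-x, y)
(4, 19) -> (-4, 19)

(-4, 19)


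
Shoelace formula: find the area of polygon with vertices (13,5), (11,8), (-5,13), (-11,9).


sum(xi*y_{i+1}) = 13*8 + 11*13 - 5*9 - 11*5 = 147
sum(yi*x_{i+1}) = 5*11 + 8*(-5) + 13*(-11) + 9*13 = -11
Area = |147 + 11|/2 = 158/2 = 79.0000

79.0000 sq units


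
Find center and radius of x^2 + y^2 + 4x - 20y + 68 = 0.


h = -D/2 = -4/2 = -2
k = -E/2 = 20/2 = 10
r^2 = h^2 + k^2 - F = 4 + 100 - 68 = 36
r = 6

Center (-2, 10), radius = 6


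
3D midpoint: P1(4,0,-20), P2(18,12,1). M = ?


Mx = (4+18)/2 = 11.0000
My = (0+12)/2 = 6.0000
Mz = (-20+1)/2 = -9.5000

M = (11.0000, 6.0000, -9.5000)


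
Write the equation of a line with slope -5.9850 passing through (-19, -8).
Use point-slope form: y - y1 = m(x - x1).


y + 8 = -5.9850(x + 19)
y = -5.9850x - 8 + 5.9850*(-19)
y = -5.9850x - 121.7150

y = -5.9850x - 121.7150


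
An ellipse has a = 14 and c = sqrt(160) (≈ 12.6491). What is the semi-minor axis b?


b^2 = 14^2 - (sqrt(160))^2 = 196 - 160 = 36
b = sqrt(36) = 6

b = 6


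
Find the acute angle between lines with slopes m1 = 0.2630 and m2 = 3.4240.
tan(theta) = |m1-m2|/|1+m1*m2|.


m1-m2 = -3.161
1+m1*m2 = 1.900512
tan(theta) = |-3.161/1.900512| = 1.663236
theta = arctan(|-3.161/1.900512|) = 58.9841 degrees (acute angle)

58.9841 degrees


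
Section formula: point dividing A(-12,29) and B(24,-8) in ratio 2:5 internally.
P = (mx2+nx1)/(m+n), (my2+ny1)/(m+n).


Px = (2*24 + 5*(-12))/7 = -12/7 = -1.7143
Py = (2*(-8) + 5*29)/7 = 129/7 = 18.4286

P = (-1.7143, 18.4286)


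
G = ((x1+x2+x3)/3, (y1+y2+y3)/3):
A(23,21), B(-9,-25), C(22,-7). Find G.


Gx = (23- 9+22)/3 = 36/3 = 12.0000
Gy = (21- 25- 7)/3 = -11/3 = -3.6667

G = (12.0000, -3.6667)


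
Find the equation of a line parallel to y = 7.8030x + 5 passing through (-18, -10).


Parallel lines have equal slopes.
m2 = 7.8030
b2 = -10 - 7.8030*(-18) = 130.4540

y = 7.8030x + 130.4540


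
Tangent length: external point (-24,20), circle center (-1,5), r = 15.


d = sqrt((-24+ 1)^2 + (20-5)^2) = sqrt(529+225) = 27.4591
L = sqrt(754.0000 - 225) = sqrt(529.0000) = 23.0000

23.0000


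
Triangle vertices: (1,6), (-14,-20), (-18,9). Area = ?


1*(-20-9) = -29
-14*(9-6) = -42
-18*(6+ 20) = -468
sum = -539
Area = |-539|/2 = 269.5000

269.5000 sq units


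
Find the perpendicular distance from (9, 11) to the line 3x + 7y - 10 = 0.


|3*9 + 7*11 - 10| = |94| = 94
sqrt(9 + 49) = sqrt(58) = 7.6158
d = 94/sqrt(58) = 12.3428

12.3428


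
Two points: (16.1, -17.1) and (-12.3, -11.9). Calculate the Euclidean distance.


dx = -12.3 - 16.1 = -28.4
dy = -11.9 + 17.1 = 5.2
d = sqrt(806.56 + 27.04) = sqrt(833.6) = 28.8721

28.8721


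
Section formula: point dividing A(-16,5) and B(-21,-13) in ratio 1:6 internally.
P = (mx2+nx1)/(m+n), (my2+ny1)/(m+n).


Px = (1*(-21) + 6*(-16))/7 = -117/7 = -16.7143
Py = (1*(-13) + 6*5)/7 = 17/7 = 2.4286

P = (-16.7143, 2.4286)


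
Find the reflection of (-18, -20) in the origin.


Reflection rule for origin: (-x, -y)
(-18, -20) -> (18, 20)

(18, 20)


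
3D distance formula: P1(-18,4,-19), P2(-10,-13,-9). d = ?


dx=8, dy=-17, dz=10
d = sqrt(64+289+100) = sqrt(453) = 21.2838

21.2838


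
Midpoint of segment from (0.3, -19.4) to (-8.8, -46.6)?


Mx = (0.3 - 8.8)/2 = -8.5/2 = -4.2500
My = (-19.4 - 46.6)/2 = -66.0/2 = -33.0000

(-4.2500, -33.0000)


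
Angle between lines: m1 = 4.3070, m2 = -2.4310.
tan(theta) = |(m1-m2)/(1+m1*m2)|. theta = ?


m1-m2 = 6.738
1+m1*m2 = -9.470317
tan(theta) = |6.738/(-9.470317)| = 0.711486
theta = arctan(|6.738/(-9.470317)|) = 35.4313 degrees (acute angle)

35.4313 degrees


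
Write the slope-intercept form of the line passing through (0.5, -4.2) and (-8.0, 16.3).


m = (20.5)/(-8.5) = -2.4118
b = y1 - m*x1 = -4.2 - (20.5*0.5)/(-8.5) = -4.2 + 1.2059 = -2.9941

y = -2.4118x - 2.9941


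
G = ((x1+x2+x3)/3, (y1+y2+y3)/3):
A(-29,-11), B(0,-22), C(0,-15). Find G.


Gx = (-29+0+0)/3 = -29/3 = -9.6667
Gy = (-11- 22- 15)/3 = -48/3 = -16.0000

G = (-9.6667, -16.0000)


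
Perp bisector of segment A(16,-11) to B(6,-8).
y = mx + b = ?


Midpoint = (11, -9.5)
Slope of AB = dy/dx = 3/(-10) = -0.3000
Perp slope = -dx/dy = 10/3 = 3.3333
b = My - (perp slope)*Mx = -9.5 + (-10*11)/3 = -9.5 - 36.6667 = -46.1667

y = 3.3333x - 46.1667


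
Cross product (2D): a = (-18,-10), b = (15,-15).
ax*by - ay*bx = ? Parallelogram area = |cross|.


cross = -18*(-15) + 10*15 = 270 + 150 = 420
Parallelogram area = |420| = 420

cross = 420, parallelogram area = 420


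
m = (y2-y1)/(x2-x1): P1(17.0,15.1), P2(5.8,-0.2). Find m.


dy = -0.2 - 15.1 = -15.3
dx = 5.8 - 17.0 = -11.2
m = -15.3/(-11.2) = 1.3661

m = 1.3661


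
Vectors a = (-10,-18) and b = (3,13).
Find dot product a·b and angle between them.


a·b = -10*3 - 18*13 = -30 - 234 = -264
|a| = sqrt(100+324) = 20.5913
|b| = sqrt(9+169) = 13.3417
cos(theta) = -264/(sqrt(424)*sqrt(178)) = -264/sqrt(75472) = -0.960973
theta = arccos(-264/sqrt(75472)) = 163.9400 degrees

a·b = -264, theta = 163.9400 deg


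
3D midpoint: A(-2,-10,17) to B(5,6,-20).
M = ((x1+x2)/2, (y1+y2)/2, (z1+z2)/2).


Mx = (-2+5)/2 = 1.5000
My = (-10+6)/2 = -2.0000
Mz = (17- 20)/2 = -1.5000

M = (1.5000, -2.0000, -1.5000)


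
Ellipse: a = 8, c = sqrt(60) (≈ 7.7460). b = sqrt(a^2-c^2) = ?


b^2 = 8^2 - (sqrt(60))^2 = 64 - 60 = 4
b = sqrt(4) = 2

b = 2


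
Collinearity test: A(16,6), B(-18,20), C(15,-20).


16*(20+ 20) - 18*(-20-6) + 15*(6-20)
= 640 + 468 - 210 = 898

No, not collinear (determinant = 898)


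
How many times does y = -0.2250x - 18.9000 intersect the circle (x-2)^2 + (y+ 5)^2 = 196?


Substitute y = -0.2250x - 18.9000: (x-2)^2 + (-0.2250x- 18.9000+ 5)^2 = 196
Expand to Ax^2 + Bx + C = 0, where b-k = -13.9
A = 1+m^2 = 1.050625
B = 2(m(b-k) - h) = 2(-0.2250*(-13.9) - 2) = 2.255
C = h^2 + (b-k)^2 - r^2 = 4 + 193.21 - 196 = 1.21
disc = B^2-4AC = 5.0850 - 5.0850 = 0
disc = 0

1 intersection point (tangent)


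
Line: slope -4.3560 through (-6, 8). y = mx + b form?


y - 8 = -4.3560(x + 6)
y = -4.3560x + 8 + 4.3560*(-6)
y = -4.3560x - 18.1360

y = -4.3560x - 18.1360


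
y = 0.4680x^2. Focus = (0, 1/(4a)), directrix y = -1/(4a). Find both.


a = 0.4680
1/(4a) = 0.5342
Focus = (0, 0.5342)
Directrix: y = -0.5342

Focus = (0, 0.5342), Directrix: y = -0.5342


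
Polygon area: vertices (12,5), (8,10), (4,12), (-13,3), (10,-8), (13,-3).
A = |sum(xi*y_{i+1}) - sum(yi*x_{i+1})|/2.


sum(xi*y_{i+1}) = 12*10 + 8*12 + 4*3 - 13*(-8) + 10*(-3) + 13*5 = 367
sum(yi*x_{i+1}) = 5*8 + 10*4 + 12*(-13) + 3*10 - 8*13 - 3*12 = -186
Area = |367 + 186|/2 = 553/2 = 276.5000

276.5000 sq units


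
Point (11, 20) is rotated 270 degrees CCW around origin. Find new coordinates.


cos(270) = 0, sin(270) = -1
x' = 11*0 - 20*(-1) = 20
y' = 11*(-1) + 20*0 = -11

(20, -11)


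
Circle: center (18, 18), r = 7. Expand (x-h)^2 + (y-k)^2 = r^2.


(x-18)^2 + (y-18)^2 = 7^2
D = -2h = -36, E = -2k = -36
F = h^2+k^2-r^2 = 324+324-49 = 599

x^2 + y^2 - 36x - 36y + 599 = 0


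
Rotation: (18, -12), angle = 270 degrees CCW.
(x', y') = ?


cos(270) = 0, sin(270) = -1
x' = 18*0 + 12*(-1) = -12
y' = 18*(-1) - 12*0 = -18

(-12, -18)


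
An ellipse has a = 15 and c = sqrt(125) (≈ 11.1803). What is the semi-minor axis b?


b^2 = 15^2 - (sqrt(125))^2 = 225 - 125 = 100
b = sqrt(100) = 10

b = 10


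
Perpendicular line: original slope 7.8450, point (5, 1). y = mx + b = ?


Perpendicular slope = -1/m1 = -1/7.8450 = -0.1275
b2 = y0 - m2*x0 = 1 + 5/7.8450 = 1 + 0.6373 = 1.6373

y = -0.1275x + 1.6373


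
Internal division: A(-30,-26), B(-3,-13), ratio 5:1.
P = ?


Px = (5*(-3) + 1*(-30))/6 = -45/6 = -7.5000
Py = (5*(-13) + 1*(-26))/6 = -91/6 = -15.1667

P = (-7.5000, -15.1667)


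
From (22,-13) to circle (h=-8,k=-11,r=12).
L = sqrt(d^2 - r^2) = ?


d = sqrt((22+ 8)^2 + (-13+ 11)^2) = sqrt(900+4) = 30.0666
L = sqrt(904.0000 - 144) = sqrt(760.0000) = 27.5681

27.5681


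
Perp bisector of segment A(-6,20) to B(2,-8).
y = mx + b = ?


Midpoint = (-2, 6)
Slope of AB = dy/dx = -28/8 = -3.5000
Perp slope = -dx/dy = 8/28 = 0.2857
b = My - (perp slope)*Mx = 6 + (8*(-2))/(-28) = 6 + 0.5714 = 6.5714

y = 0.2857x + 6.5714


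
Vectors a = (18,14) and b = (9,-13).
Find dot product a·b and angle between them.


a·b = 18*9 + 14*(-13) = 162 - 182 = -20
|a| = sqrt(324+196) = 22.8035
|b| = sqrt(81+169) = 15.8114
cos(theta) = -20/(sqrt(520)*sqrt(250)) = -20/sqrt(130000) = -0.055470
theta = arccos(-20/sqrt(130000)) = 93.1798 degrees

a·b = -20, theta = 93.1798 deg


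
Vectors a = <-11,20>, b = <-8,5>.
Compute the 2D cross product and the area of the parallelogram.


cross = -11*5 - 20*(-8) = -55 + 160 = 105
Parallelogram area = |105| = 105

cross = 105, parallelogram area = 105


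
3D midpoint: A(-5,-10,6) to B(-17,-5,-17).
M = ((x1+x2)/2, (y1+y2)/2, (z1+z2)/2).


Mx = (-5- 17)/2 = -11.0000
My = (-10- 5)/2 = -7.5000
Mz = (6- 17)/2 = -5.5000

M = (-11.0000, -7.5000, -5.5000)


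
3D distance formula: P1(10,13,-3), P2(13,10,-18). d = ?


dx=3, dy=-3, dz=-15
d = sqrt(9+9+225) = sqrt(243) = 15.5885

15.5885


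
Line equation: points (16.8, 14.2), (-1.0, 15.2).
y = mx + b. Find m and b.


m = (1.0)/(-17.8) = -0.0562
b = y1 - m*x1 = 14.2 - (1.0*16.8)/(-17.8) = 14.2 + 0.9438 = 15.1438

y = -0.0562x + 15.1438


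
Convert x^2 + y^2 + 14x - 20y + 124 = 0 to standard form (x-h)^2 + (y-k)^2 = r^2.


h = -D/2 = -14/2 = -7
k = -E/2 = 20/2 = 10
r^2 = h^2 + k^2 - F = 49 + 100 - 124 = 25
r = 5

Center (-7, 10), radius = 5


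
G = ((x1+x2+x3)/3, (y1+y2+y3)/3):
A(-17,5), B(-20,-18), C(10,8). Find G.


Gx = (-17- 20+10)/3 = -27/3 = -9.0000
Gy = (5- 18+8)/3 = -5/3 = -1.6667

G = (-9.0000, -1.6667)


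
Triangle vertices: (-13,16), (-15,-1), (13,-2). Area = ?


-13*(-1+ 2) = -13
-15*(-2-16) = 270
13*(16+ 1) = 221
sum = 478
Area = |478|/2 = 239.0000

239.0000 sq units


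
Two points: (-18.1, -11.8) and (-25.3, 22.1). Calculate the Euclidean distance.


dx = -25.3 + 18.1 = -7.2
dy = 22.1 + 11.8 = 33.9
d = sqrt(51.84 + 1149.21) = sqrt(1201.05) = 34.6562

34.6562


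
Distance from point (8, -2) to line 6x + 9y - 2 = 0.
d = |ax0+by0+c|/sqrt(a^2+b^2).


|6*8 + 9*(-2) - 2| = |28| = 28
sqrt(36 + 81) = sqrt(117) = 10.8167
d = 28/sqrt(117) = 2.5886

2.5886


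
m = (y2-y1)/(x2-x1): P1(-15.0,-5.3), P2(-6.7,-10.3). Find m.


dy = -10.3 + 5.3 = -5
dx = -6.7 + 15.0 = 8.3
m = -5/8.3 = -0.6024

m = -0.6024


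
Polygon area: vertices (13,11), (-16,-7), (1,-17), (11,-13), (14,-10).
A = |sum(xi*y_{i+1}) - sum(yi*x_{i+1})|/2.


sum(xi*y_{i+1}) = 13*(-7) - 16*(-17) + 1*(-13) + 11*(-10) + 14*11 = 212
sum(yi*x_{i+1}) = 11*(-16) - 7*1 - 17*11 - 13*14 - 10*13 = -682
Area = |212 + 682|/2 = 894/2 = 447.0000

447.0000 sq units


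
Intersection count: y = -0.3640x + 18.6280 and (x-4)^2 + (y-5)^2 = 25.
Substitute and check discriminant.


Substitute y = -0.3640x + 18.6280: (x-4)^2 + (-0.3640x+18.6280-5)^2 = 25
Expand to Ax^2 + Bx + C = 0, where b-k = 13.628
A = 1+m^2 = 1.132496
B = 2(m(b-k) - h) = 2(-0.3640*13.628 - 4) = -17.921184
C = h^2 + (b-k)^2 - r^2 = 16 + 185.722384 - 25 = 176.722384
disc = B^2-4AC = 321.1688 - 800.5496 = -479.3808
disc < 0

0 intersection points


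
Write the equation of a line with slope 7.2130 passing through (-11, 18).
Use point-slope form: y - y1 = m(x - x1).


y - 18 = 7.2130(x + 11)
y = 7.2130x + 18 - 7.2130*(-11)
y = 7.2130x + 97.3430

y = 7.2130x + 97.3430


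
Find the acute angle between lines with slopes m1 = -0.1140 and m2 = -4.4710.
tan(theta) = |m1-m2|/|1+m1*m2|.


m1-m2 = 4.357
1+m1*m2 = 1.509694
tan(theta) = |4.357/1.509694| = 2.886015
theta = arctan(|4.357/1.509694|) = 70.8889 degrees (acute angle)

70.8889 degrees


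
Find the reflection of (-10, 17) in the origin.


Reflection rule for origin: (-x, -y)
(-10, 17) -> (10, -17)

(10, -17)


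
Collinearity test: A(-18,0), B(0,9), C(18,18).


-18*(9-18) + 0*(18-0) + 18*(0-9)
= 162 + 0 - 162 = 0

Yes, collinear (determinant = 0)


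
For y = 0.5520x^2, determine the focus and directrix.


a = 0.5520
1/(4a) = 0.4529
Focus = (0, 0.4529)
Directrix: y = -0.4529

Focus = (0, 0.4529), Directrix: y = -0.4529


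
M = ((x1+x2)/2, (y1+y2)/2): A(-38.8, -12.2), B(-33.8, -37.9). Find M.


Mx = (-38.8 - 33.8)/2 = -72.6/2 = -36.3000
My = (-12.2 - 37.9)/2 = -50.1/2 = -25.0500

(-36.3000, -25.0500)


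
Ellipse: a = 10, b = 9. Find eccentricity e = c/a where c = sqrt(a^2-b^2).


c = sqrt(100-81) = sqrt(19) = 4.3589
e = c/a = sqrt(19)/10 = 0.4359

e = 0.4359


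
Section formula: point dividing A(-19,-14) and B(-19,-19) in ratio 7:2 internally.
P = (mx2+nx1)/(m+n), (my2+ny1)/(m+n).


Px = (7*(-19) + 2*(-19))/9 = -171/9 = -19.0000
Py = (7*(-19) + 2*(-14))/9 = -161/9 = -17.8889

P = (-19.0000, -17.8889)


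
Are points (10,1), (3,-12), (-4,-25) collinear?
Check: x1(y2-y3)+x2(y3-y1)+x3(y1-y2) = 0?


10*(-12+ 25) + 3*(-25-1) - 4*(1+ 12)
= 130 - 78 - 52 = 0

Yes, collinear (determinant = 0)


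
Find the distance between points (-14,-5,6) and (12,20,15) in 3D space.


dx=26, dy=25, dz=9
d = sqrt(676+625+81) = sqrt(1382) = 37.1753

37.1753


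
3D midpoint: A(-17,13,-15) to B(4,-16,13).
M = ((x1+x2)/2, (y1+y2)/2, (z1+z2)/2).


Mx = (-17+4)/2 = -6.5000
My = (13- 16)/2 = -1.5000
Mz = (-15+13)/2 = -1.0000

M = (-6.5000, -1.5000, -1.0000)


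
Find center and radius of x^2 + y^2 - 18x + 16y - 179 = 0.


h = -D/2 = 18/2 = 9
k = -E/2 = -16/2 = -8
r^2 = h^2 + k^2 - F = 81 + 64 + 179 = 324
r = 18

Center (9, -8), radius = 18


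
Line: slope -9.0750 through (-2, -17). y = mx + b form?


y + 17 = -9.0750(x + 2)
y = -9.0750x - 17 + 9.0750*(-2)
y = -9.0750x - 35.1500

y = -9.0750x - 35.1500


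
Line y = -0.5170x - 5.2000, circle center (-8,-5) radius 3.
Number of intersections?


Substitute y = -0.5170x - 5.2000: (x+ 8)^2 + (-0.5170x- 5.2000+ 5)^2 = 9
Expand to Ax^2 + Bx + C = 0, where b-k = -0.2
A = 1+m^2 = 1.267289
B = 2(m(b-k) - h) = 2(-0.5170*(-0.2) + 8) = 16.2068
C = h^2 + (b-k)^2 - r^2 = 64 + 0.04 - 9 = 55.04
disc = B^2-4AC = 262.6604 - 279.0063 = -16.3459
disc < 0

0 intersection points


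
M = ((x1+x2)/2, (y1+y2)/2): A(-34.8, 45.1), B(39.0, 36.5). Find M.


Mx = (-34.8 + 39.0)/2 = 4.2/2 = 2.1000
My = (45.1 + 36.5)/2 = 81.6/2 = 40.8000

(2.1000, 40.8000)


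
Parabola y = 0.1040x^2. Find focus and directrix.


a = 0.1040
1/(4a) = 2.4038
Focus = (0, 2.4038)
Directrix: y = -2.4038

Focus = (0, 2.4038), Directrix: y = -2.4038


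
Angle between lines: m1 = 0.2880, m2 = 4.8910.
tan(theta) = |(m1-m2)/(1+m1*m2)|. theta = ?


m1-m2 = -4.603
1+m1*m2 = 2.408608
tan(theta) = |-4.603/2.408608| = 1.911062
theta = arctan(|-4.603/2.408608|) = 62.3783 degrees (acute angle)

62.3783 degrees


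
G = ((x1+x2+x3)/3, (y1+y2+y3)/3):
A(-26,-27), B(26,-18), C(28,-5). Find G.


Gx = (-26+26+28)/3 = 28/3 = 9.3333
Gy = (-27- 18- 5)/3 = -50/3 = -16.6667

G = (9.3333, -16.6667)


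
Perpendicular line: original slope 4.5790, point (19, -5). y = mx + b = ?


Perpendicular slope = -1/m1 = -1/4.5790 = -0.2184
b2 = y0 - m2*x0 = -5 + 19/4.5790 = -5 + 4.1494 = -0.8506

y = -0.2184x - 0.8506


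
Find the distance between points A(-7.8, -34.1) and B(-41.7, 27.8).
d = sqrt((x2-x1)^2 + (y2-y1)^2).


dx = -41.7 + 7.8 = -33.9
dy = 27.8 + 34.1 = 61.9
d = sqrt(1149.21 + 3831.61) = sqrt(4980.82) = 70.5749

70.5749


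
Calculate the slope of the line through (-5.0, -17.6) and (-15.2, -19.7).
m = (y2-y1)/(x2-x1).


dy = -19.7 + 17.6 = -2.1
dx = -15.2 + 5.0 = -10.2
m = -2.1/(-10.2) = 0.2059

m = 0.2059


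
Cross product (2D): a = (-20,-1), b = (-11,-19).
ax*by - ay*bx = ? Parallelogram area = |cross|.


cross = -20*(-19) + 1*(-11) = 380 - 11 = 369
Parallelogram area = |369| = 369

cross = 369, parallelogram area = 369


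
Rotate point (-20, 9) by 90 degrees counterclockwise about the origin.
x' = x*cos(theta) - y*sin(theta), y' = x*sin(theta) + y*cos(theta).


cos(90) = 0, sin(90) = 1
x' = -20*0 - 9*1 = -9
y' = -20*1 + 9*0 = -20

(-9, -20)


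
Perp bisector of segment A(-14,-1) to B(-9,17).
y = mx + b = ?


Midpoint = (-11.5, 8)
Slope of AB = dy/dx = 18/5 = 3.6000
Perp slope = -dx/dy = -5/18 = -0.2778
b = My - (perp slope)*Mx = 8 + (5*(-11.5))/18 = 8 - 3.1944 = 4.8056

y = -0.2778x + 4.8056


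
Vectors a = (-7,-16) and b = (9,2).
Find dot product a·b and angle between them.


a·b = -7*9 - 16*2 = -63 - 32 = -95
|a| = sqrt(49+256) = 17.4642
|b| = sqrt(81+4) = 9.2195
cos(theta) = -95/(sqrt(305)*sqrt(85)) = -95/sqrt(25925) = -0.590017
theta = arccos(-95/sqrt(25925)) = 126.1582 degrees

a·b = -95, theta = 126.1582 deg


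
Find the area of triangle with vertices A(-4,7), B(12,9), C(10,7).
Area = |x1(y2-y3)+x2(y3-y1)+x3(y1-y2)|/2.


-4*(9-7) = -8
12*(7-7) = 0
10*(7-9) = -20
sum = -28
Area = |-28|/2 = 14.0000

14.0000 sq units


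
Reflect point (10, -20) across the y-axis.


Reflection rule for y-axis: (-x, y)
(10, -20) -> (-10, -20)

(-10, -20)


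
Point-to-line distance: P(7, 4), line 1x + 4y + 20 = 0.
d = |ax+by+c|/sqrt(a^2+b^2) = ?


|1*7 + 4*4 + 20| = |43| = 43
sqrt(1 + 16) = sqrt(17) = 4.1231
d = 43/sqrt(17) = 10.4290

10.4290


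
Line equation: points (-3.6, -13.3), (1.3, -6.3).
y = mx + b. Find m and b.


m = (7)/(4.9) = 1.4286
b = y1 - m*x1 = -13.3 - (7*(-3.6))/(4.9) = -13.3 + 5.1429 = -8.1571

y = 1.4286x - 8.1571


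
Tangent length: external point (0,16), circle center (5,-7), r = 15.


d = sqrt((0-5)^2 + (16+ 7)^2) = sqrt(25+529) = 23.5372
L = sqrt(554.0000 - 225) = sqrt(329.0000) = 18.1384

18.1384


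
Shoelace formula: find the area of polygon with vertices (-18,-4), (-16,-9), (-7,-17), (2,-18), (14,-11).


sum(xi*y_{i+1}) = -18*(-9) - 16*(-17) - 7*(-18) + 2*(-11) + 14*(-4) = 482
sum(yi*x_{i+1}) = -4*(-16) - 9*(-7) - 17*2 - 18*14 - 11*(-18) = 39
Area = |482 - 39|/2 = 443/2 = 221.5000

221.5000 sq units


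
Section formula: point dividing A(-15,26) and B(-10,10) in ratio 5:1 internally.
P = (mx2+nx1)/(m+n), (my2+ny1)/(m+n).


Px = (5*(-10) + 1*(-15))/6 = -65/6 = -10.8333
Py = (5*10 + 1*26)/6 = 76/6 = 12.6667

P = (-10.8333, 12.6667)


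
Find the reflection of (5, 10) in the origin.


Reflection rule for origin: (-x, -y)
(5, 10) -> (-5, -10)

(-5, -10)


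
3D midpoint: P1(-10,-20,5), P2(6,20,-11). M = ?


Mx = (-10+6)/2 = -2.0000
My = (-20+20)/2 = 0
Mz = (5- 11)/2 = -3.0000

M = (-2.0000, 0, -3.0000)


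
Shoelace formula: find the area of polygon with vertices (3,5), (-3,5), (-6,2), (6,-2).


sum(xi*y_{i+1}) = 3*5 - 3*2 - 6*(-2) + 6*5 = 51
sum(yi*x_{i+1}) = 5*(-3) + 5*(-6) + 2*6 - 2*3 = -39
Area = |51 + 39|/2 = 90/2 = 45.0000

45.0000 sq units


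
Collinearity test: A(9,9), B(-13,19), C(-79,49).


9*(19-49) - 13*(49-9) - 79*(9-19)
= -270 - 520 + 790 = 0

Yes, collinear (determinant = 0)


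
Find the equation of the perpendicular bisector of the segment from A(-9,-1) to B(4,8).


Midpoint = (-2.5, 3.5)
Slope of AB = dy/dx = 9/13 = 0.6923
Perp slope = -dx/dy = -13/9 = -1.4444
b = My - (perp slope)*Mx = 3.5 + (13*(-2.5))/9 = 3.5 - 3.6111 = -0.1111

y = -1.4444x - 0.1111


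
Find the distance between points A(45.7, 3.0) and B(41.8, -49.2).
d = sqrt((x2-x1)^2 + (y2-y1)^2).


dx = 41.8 - 45.7 = -3.9
dy = -49.2 - 3.0 = -52.2
d = sqrt(15.21 + 2724.84) = sqrt(2740.05) = 52.3455

52.3455


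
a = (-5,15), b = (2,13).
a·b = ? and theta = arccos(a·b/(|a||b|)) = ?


a·b = -5*2 + 15*13 = -10 + 195 = 185
|a| = sqrt(25+225) = 15.8114
|b| = sqrt(4+169) = 13.1529
cos(theta) = 185/(sqrt(250)*sqrt(173)) = 185/sqrt(43250) = 0.889567
theta = arccos(185/sqrt(43250)) = 27.1811 degrees

a·b = 185, theta = 27.1811 deg


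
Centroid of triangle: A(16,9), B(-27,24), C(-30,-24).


Gx = (16- 27- 30)/3 = -41/3 = -13.6667
Gy = (9+24- 24)/3 = 9/3 = 3.0000

G = (-13.6667, 3.0000)


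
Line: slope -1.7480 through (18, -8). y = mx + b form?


y + 8 = -1.7480(x - 18)
y = -1.7480x - 8 + 1.7480*18
y = -1.7480x + 23.4640

y = -1.7480x + 23.4640


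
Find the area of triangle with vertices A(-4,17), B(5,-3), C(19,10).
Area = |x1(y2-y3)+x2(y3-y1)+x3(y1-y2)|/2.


-4*(-3-10) = 52
5*(10-17) = -35
19*(17+ 3) = 380
sum = 397
Area = |397|/2 = 198.5000

198.5000 sq units


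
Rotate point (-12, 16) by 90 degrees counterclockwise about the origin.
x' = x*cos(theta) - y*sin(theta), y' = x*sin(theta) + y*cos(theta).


cos(90) = 0, sin(90) = 1
x' = -12*0 - 16*1 = -16
y' = -12*1 + 16*0 = -12

(-16, -12)


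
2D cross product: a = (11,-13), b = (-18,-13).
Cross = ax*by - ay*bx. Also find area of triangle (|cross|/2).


cross = 11*(-13) + 13*(-18) = -143 - 234 = -377
Triangle area = |-377|/2 = 377/2 = 188.5000

cross = -377, triangle area = 188.5000


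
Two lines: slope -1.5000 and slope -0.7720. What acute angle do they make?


m1-m2 = -0.728
1+m1*m2 = 2.158
tan(theta) = |-0.728/2.158| = 0.337349
theta = arctan(|-0.728/2.158|) = 18.6418 degrees (acute angle)

18.6418 degrees


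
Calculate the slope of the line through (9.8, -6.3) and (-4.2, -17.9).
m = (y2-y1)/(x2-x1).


dy = -17.9 + 6.3 = -11.6
dx = -4.2 - 9.8 = -14.0
m = -11.6/(-14.0) = 0.8286

m = 0.8286


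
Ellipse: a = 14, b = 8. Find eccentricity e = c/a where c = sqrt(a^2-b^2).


c = sqrt(196-64) = sqrt(132) = 11.4891
e = c/a = sqrt(132)/14 = 0.8207

e = 0.8207


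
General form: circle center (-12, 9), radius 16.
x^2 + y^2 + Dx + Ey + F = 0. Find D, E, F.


(x+ 12)^2 + (y-9)^2 = 16^2
D = -2h = 24, E = -2k = -18
F = h^2+k^2-r^2 = 144+81-256 = -31

D = 24, E = -18, F = -31


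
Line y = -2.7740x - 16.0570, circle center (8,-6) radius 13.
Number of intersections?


Substitute y = -2.7740x - 16.0570: (x-8)^2 + (-2.7740x- 16.0570+ 6)^2 = 169
Expand to Ax^2 + Bx + C = 0, where b-k = -10.057
A = 1+m^2 = 8.695076
B = 2(m(b-k) - h) = 2(-2.7740*(-10.057) - 8) = 39.796236
C = h^2 + (b-k)^2 - r^2 = 64 + 101.143249 - 169 = -3.856751
disc = B^2-4AC = 1583.7404 + 134.1390 = 1717.8794
disc > 0

2 intersection points


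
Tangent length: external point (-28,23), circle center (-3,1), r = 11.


d = sqrt((-28+ 3)^2 + (23-1)^2) = sqrt(625+484) = 33.3017
L = sqrt(1109.0000 - 121) = sqrt(988.0000) = 31.4325

31.4325


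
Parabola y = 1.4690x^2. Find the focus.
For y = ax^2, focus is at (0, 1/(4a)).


a = 1.4690
4a = 5.8760
focus = (0, 1/5.8760) = (0, 0.1702)

Focus = (0, 0.1702)


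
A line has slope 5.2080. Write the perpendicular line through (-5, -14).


Perpendicular slope = -1/m1 = -1/5.2080 = -0.1920
b2 = y0 - m2*x0 = -14 - 5/5.2080 = -14 - 0.9601 = -14.9601

y = -0.1920x - 14.9601
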